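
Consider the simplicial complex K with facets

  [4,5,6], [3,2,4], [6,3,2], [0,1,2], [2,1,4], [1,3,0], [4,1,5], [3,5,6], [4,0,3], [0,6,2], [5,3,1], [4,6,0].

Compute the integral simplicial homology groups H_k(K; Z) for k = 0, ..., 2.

H_0 ≅ Z,  H_1 ≅ Z/2,  H_2 = 0.

Fix the vertex order 0 < 1 < 2 < 3 < 4 < 5 < 6 and write every simplex with vertices in increasing order. Then dim K = 2 and the simplices of K are:

  0-simplices (7): [0], [1], [2], [3], [4], [5], [6]
  1-simplices (18): [0,1], [0,2], [0,3], [0,4], [0,6], [1,2], [1,3], [1,4], [1,5], [2,3], [2,4], [2,6], [3,4], [3,5], [3,6], [4,5], [4,6], [5,6]
  2-simplices (12): [0,1,2], [0,1,3], [0,2,6], [0,3,4], [0,4,6], [1,2,4], [1,3,5], [1,4,5], [2,3,4], [2,3,6], [3,5,6], [4,5,6]

giving chain groups C_0 ≅ Z^7, C_1 ≅ Z^18, C_2 ≅ Z^12.

Boundary ∂_1: C_1 → C_0 maps an edge to its endpoints' difference, ∂[p,q] = q − p.
As a 7×18 matrix over Z this has rank 6, with invariant factors (1,1,1,1,1,1).

The boundary map ∂_2: C_2 → C_1 acts by ∂[p,q,r] = [q,r] − [p,r] + [p,q]. For instance
  ∂[0,4,6] = [4,6] − [0,6] + [0,4],
  ∂[0,1,2] = [1,2] − [0,2] + [0,1].
The resulting 18×12 matrix has rank 12, and its Smith normal form has invariant factors (1,1,1,1,1,1,1,1,1,1,1,2).

Reading off H_k = ker ∂_k / im ∂_{k+1}:

  H_0: rank C_0 − rank ∂_1 = 7 − 6 = 1, and the invariant factors of ∂_1 are all 1, so H_0 = Z.
  H_1: rank ker ∂_1 − rank ∂_2 = (18 − 6) − 12 = 0, and ∂_2 has invariant factor 2 > 1, so H_1 = Z/2.
  H_2: rank ker ∂_2 − rank ∂_3 = (12 − 12) − 0 = 0, and there is no ∂_3, so H_2 = 0.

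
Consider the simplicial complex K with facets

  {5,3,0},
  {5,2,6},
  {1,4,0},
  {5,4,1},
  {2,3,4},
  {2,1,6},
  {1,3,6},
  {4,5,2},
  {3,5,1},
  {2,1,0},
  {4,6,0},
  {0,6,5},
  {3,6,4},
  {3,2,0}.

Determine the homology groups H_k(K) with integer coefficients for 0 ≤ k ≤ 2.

H_0 = Z,  H_1 = Z^2,  H_2 = Z.

We work with the vertex ordering 0 < 1 < 2 < 3 < 4 < 5 < 6. The simplices of K, each written with vertices in increasing order, are:

  0-simplices (7): [0], [1], [2], [3], [4], [5], [6]
  1-simplices (21): [0,1], [0,2], [0,3], [0,4], [0,5], [0,6], [1,2], [1,3], [1,4], [1,5], [1,6], [2,3], [2,4], [2,5], [2,6], [3,4], [3,5], [3,6], [4,5], [4,6], [5,6]
  2-simplices (14): [0,1,2], [0,1,4], [0,2,3], [0,3,5], [0,4,6], [0,5,6], [1,2,6], [1,3,5], [1,3,6], [1,4,5], [2,3,4], [2,4,5], [2,5,6], [3,4,6]

so the chain groups are C_0 ≅ Z^7, C_1 ≅ Z^21, C_2 ≅ Z^14.

Boundary ∂_1: C_1 → C_0 maps an edge to its endpoints' difference, ∂[p,q] = q − p. For instance
  ∂[2,3] = [3] − [2].
The 7×21 boundary matrix has rank 6 and Smith normal form diag(1,1,1,1,1,1).

Boundary ∂_2: C_2 → C_1 acts by ∂[p,q,r] = [q,r] − [p,r] + [p,q]. For instance
  ∂[0,2,3] = [2,3] − [0,3] + [0,2],
  ∂[1,3,6] = [3,6] − [1,6] + [1,3].
As a 21×14 matrix over Z this has rank 13, with invariant factors (1,1,1,1,1,1,1,1,1,1,1,1,1).

Computing H_k = (kernel of ∂_k) / (image of ∂_{k+1}):

  H_0: rank C_0 − rank ∂_1 = 7 − 6 = 1, and the invariant factors of ∂_1 are all 1, so H_0 = Z.
  H_1: rank ker ∂_1 − rank ∂_2 = (21 − 6) − 13 = 2, and the invariant factors of ∂_2 are all 1, so H_1 = Z^2.
  H_2: rank ker ∂_2 − rank ∂_3 = (14 − 13) − 0 = 1, and there is no ∂_3, so H_2 = Z.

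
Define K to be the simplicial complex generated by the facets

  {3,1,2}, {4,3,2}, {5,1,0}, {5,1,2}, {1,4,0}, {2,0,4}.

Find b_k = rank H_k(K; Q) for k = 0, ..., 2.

Take the total order 0 < 1 < 2 < 3 < 4 < 5 on the vertex set. Then K (dimension 2) consists of the simplices:

  0-simplices (6): [0], [1], [2], [3], [4], [5]
  1-simplices (12): [0,1], [0,2], [0,4], [0,5], [1,2], [1,3], [1,4], [1,5], [2,3], [2,4], [2,5], [3,4]
  2-simplices (6): [0,1,4], [0,1,5], [0,2,4], [1,2,3], [1,2,5], [2,3,4]

Hence C_0 ≅ Z^6, C_1 ≅ Z^12, C_2 ≅ Z^6.

Boundary ∂_1: C_1 → C_0 sends each edge [p,q] (with p < q) to q − p.
The resulting 6×12 matrix has rank 5, and its Smith normal form has invariant factors (1,1,1,1,1).

The boundary map ∂_2: C_2 → C_1 maps a triangle to the signed sum of its edges. For instance
  ∂[0,1,4] = [1,4] − [0,4] + [0,1],
  ∂[1,2,5] = [2,5] − [1,5] + [1,2].
As a 12×6 matrix over Z this has rank 6, with invariant factors (1,1,1,1,1,1).

From H_k ≅ ker(∂_k) / im(∂_{k+1}) we obtain:

  H_0: rank C_0 − rank ∂_1 = 6 − 5 = 1, and the invariant factors of ∂_1 are all 1, so H_0 ≅ Z.
  H_1: rank ker ∂_1 − rank ∂_2 = (12 − 5) − 6 = 1, and the invariant factors of ∂_2 are all 1, so H_1 ≅ Z.
  H_2: rank ker ∂_2 − rank ∂_3 = (6 − 6) − 0 = 0, and there is no ∂_3, so H_2 ≅ 0.

As a check, the Euler characteristic is 6 − 12 + 6 = 0, which agrees with 1 − 1 + 0 = 0.

Hence the Betti numbers are b_0 = 1, b_1 = 1, b_2 = 0.

b_0 = 1, b_1 = 1, b_2 = 0.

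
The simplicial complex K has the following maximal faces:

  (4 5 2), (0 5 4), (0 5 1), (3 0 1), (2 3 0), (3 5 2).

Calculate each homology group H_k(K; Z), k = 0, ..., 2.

H_0 ≅ Z,  H_1 ≅ Z,  H_2 = 0.

Fix the vertex order 0 < 1 < 2 < 3 < 4 < 5 and write every simplex with vertices in increasing order. Then dim K = 2 and the simplices of K are:

  0-simplices (6): [0], [1], [2], [3], [4], [5]
  1-simplices (12): [0,1], [0,2], [0,3], [0,4], [0,5], [1,3], [1,5], [2,3], [2,4], [2,5], [3,5], [4,5]
  2-simplices (6): [0,1,3], [0,1,5], [0,2,3], [0,4,5], [2,3,5], [2,4,5]

so the chain groups are C_0 ≅ Z^6, C_1 ≅ Z^12, C_2 ≅ Z^6.

The boundary map ∂_1: C_1 → C_0 is given by ∂[p,q] = [q] − [p]. For instance
  ∂[4,5] = [5] − [4].
The 6×12 boundary matrix has rank 5 and Smith normal form diag(1,1,1,1,1).

Boundary ∂_2: C_2 → C_1 maps a triangle to the signed sum of its edges. For instance
  ∂[2,4,5] = [4,5] − [2,5] + [2,4],
  ∂[0,1,3] = [1,3] − [0,3] + [0,1].
This gives a 12×6 integer matrix of rank 6; reducing to Smith normal form yields diagonal entries (1,1,1,1,1,1).

Reading off H_k = ker ∂_k / im ∂_{k+1}:

  H_0: rank C_0 − rank ∂_1 = 6 − 5 = 1, and the invariant factors of ∂_1 are all 1, so H_0 ≅ Z.
  H_1: rank ker ∂_1 − rank ∂_2 = (12 − 5) − 6 = 1, and the invariant factors of ∂_2 are all 1, so H_1 ≅ Z.
  H_2: rank ker ∂_2 − rank ∂_3 = (6 − 6) − 0 = 0, and there is no ∂_3, so H_2 ≅ 0.

(K is a triangulation of the cylinder S^1 x I.)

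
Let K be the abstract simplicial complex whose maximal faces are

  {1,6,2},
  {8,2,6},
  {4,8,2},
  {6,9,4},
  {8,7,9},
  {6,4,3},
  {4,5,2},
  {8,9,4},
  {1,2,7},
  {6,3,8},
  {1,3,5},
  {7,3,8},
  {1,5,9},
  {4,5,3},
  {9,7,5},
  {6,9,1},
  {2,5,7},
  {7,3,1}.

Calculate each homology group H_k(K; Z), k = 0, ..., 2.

We work with the vertex ordering 1 < 2 < 3 < 4 < 5 < 6 < 7 < 8 < 9. The simplices of K, each written with vertices in increasing order, are:

  0-simplices (9): [1], [2], [3], [4], [5], [6], [7], [8], [9]
  1-simplices (27): (27 of them)
  2-simplices (18): [1,2,6], [1,2,7], [1,3,5], [1,3,7], [1,5,9], [1,6,9], [2,4,5], [2,4,8], [2,5,7], [2,6,8], [3,4,5], [3,4,6], [3,6,8], [3,7,8], [4,6,9], [4,8,9], [5,7,9], [7,8,9]

Hence C_0 ≅ Z^9, C_1 ≅ Z^27, C_2 ≅ Z^18.

∂_1: C_1 → C_0 sends each edge [p,q] (with p < q) to q − p. For instance
  ∂[1,2] = [2] − [1].
The 9×27 boundary matrix has rank 8 and Smith normal form diag(1,1,1,1,1,1,1,1).

Boundary ∂_2: C_2 → C_1 sends each 2-simplex [p,q,r] to [q,r] − [p,r] + [p,q]. For instance
  ∂[3,7,8] = [7,8] − [3,8] + [3,7],
  ∂[4,6,9] = [6,9] − [4,9] + [4,6].
As a 27×18 matrix over Z this has rank 18, with invariant factors (1,1,1,1,1,1,1,1,1,1,1,1,1,1,1,1,1,2).

From H_k ≅ ker(∂_k) / im(∂_{k+1}) we obtain:

  H_0: rank C_0 − rank ∂_1 = 9 − 8 = 1, and the invariant factors of ∂_1 are all 1, so H_0 = Z.
  H_1: rank ker ∂_1 − rank ∂_2 = (27 − 8) − 18 = 1, and ∂_2 has invariant factor 2 > 1, so H_1 = Z ⊕ Z_2.
  H_2: rank ker ∂_2 − rank ∂_3 = (18 − 18) − 0 = 0, and there is no ∂_3, so H_2 = 0.

As a check, the Euler characteristic is 9 − 27 + 18 = 0, which agrees with 1 − 1 + 0 = 0.

H_0 = Z,  H_1 = Z ⊕ Z_2,  H_2 = 0.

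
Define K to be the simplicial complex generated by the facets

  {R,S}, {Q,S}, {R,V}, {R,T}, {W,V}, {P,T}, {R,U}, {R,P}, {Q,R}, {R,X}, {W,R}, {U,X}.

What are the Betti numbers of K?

b_0 = 1, b_1 = 4.

Take the total order P < Q < R < S < T < U < V < W < X on the vertex set. Then K (dimension 1) consists of the simplices:

  0-simplices (9): P, Q, R, S, T, U, V, W, X
  1-simplices (12): PR, PT, QR, QS, RS, RT, RU, RV, RW, RX, UX, VW

so the chain groups are C_0 ≅ Z^9, C_1 ≅ Z^12.

The boundary map ∂_1: C_1 → C_0 maps an edge to its endpoints' difference, ∂[p,q] = q − p.
This gives a 9×12 integer matrix of rank 8; reducing to Smith normal form yields diagonal entries (1,1,1,1,1,1,1,1).

Reading off H_k = ker ∂_k / im ∂_{k+1}:

  H_0: rank C_0 − rank ∂_1 = 9 − 8 = 1, and the invariant factors of ∂_1 are all 1, so H_0 = Z.
  H_1: rank ker ∂_1 − rank ∂_2 = (12 − 8) − 0 = 4, and there is no ∂_2, so H_1 = Z^4.

Hence the Betti numbers are b_0 = 1, b_1 = 4.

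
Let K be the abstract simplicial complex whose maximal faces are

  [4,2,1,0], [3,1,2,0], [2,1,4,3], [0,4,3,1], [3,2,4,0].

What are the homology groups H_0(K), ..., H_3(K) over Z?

H_0 = Z,  H_1 = 0,  H_2 = 0,  H_3 = Z.

Fix the vertex order 0 < 1 < 2 < 3 < 4 and write every simplex with vertices in increasing order. Then dim K = 3 and the simplices of K are:

  0-simplices (5): [0], [1], [2], [3], [4]
  1-simplices (10): [0,1], [0,2], [0,3], [0,4], [1,2], [1,3], [1,4], [2,3], [2,4], [3,4]
  2-simplices (10): [0,1,2], [0,1,3], [0,1,4], [0,2,3], [0,2,4], [0,3,4], [1,2,3], [1,2,4], [1,3,4], [2,3,4]
  3-simplices (5): [0,1,2,3], [0,1,2,4], [0,1,3,4], [0,2,3,4], [1,2,3,4]

giving chain groups C_0 ≅ Z^5, C_1 ≅ Z^10, C_2 ≅ Z^10, C_3 ≅ Z^5.

∂_1: C_1 → C_0 is given by ∂[p,q] = [q] − [p]. For instance
  ∂[1,2] = [2] − [1].
The 5×10 boundary matrix has rank 4 and Smith normal form diag(1,1,1,1).

∂_2: C_2 → C_1 sends each 2-simplex [p,q,r] to [q,r] − [p,r] + [p,q]. For instance
  ∂[2,3,4] = [3,4] − [2,4] + [2,3],
  ∂[0,1,4] = [1,4] − [0,4] + [0,1].
The 10×10 boundary matrix has rank 6 and Smith normal form diag(1,1,1,1,1,1).

Boundary ∂_3: C_3 → C_2 sends each 3-simplex σ to the alternating sum Σ_i (−1)^i (σ with its i-th vertex removed). For instance
  ∂[0,2,3,4] = [2,3,4] − [0,3,4] + [0,2,4] − [0,2,3],
  ∂[0,1,3,4] = [1,3,4] − [0,3,4] + [0,1,4] − [0,1,3].
This gives a 10×5 integer matrix of rank 4; reducing to Smith normal form yields diagonal entries (1,1,1,1).

Computing H_k = (kernel of ∂_k) / (image of ∂_{k+1}):

  H_0: rank C_0 − rank ∂_1 = 5 − 4 = 1, and the invariant factors of ∂_1 are all 1, so H_0 = Z.
  H_1: rank ker ∂_1 − rank ∂_2 = (10 − 4) − 6 = 0, and the invariant factors of ∂_2 are all 1, so H_1 = 0.
  H_2: rank ker ∂_2 − rank ∂_3 = (10 − 6) − 4 = 0, and the invariant factors of ∂_3 are all 1, so H_2 = 0.
  H_3: rank ker ∂_3 − rank ∂_4 = (5 − 4) − 0 = 1, and there is no ∂_4, so H_3 = Z.

(K is a triangulation of the 3-sphere S^3.)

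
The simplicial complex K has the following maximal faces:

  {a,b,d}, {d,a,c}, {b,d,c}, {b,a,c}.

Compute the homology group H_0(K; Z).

Take the total order a < b < c < d on the vertex set. Then K (dimension 2) consists of the simplices:

  0-simplices (4): a, b, c, d
  1-simplices (6): ab, ac, ad, bc, bd, cd
  2-simplices (4): abc, abd, acd, bcd

so the chain groups are C_0 ≅ Z^4, C_1 ≅ Z^6, C_2 ≅ Z^4.

∂_1: C_1 → C_0 maps an edge to its endpoints' difference, ∂[p,q] = q − p. For instance
  ∂bc = c − b.
The 4×6 boundary matrix has rank 3 and Smith normal form diag(1,1,1).

Boundary ∂_2: C_2 → C_1 sends each 2-simplex [p,q,r] to [q,r] − [p,r] + [p,q]. For instance
  ∂abd = bd − ad + ab,
  ∂abc = bc − ac + ab.
As a 6×4 matrix over Z this has rank 3, with invariant factors (1,1,1).

Now H_k = ker ∂_k / im ∂_{k+1}, so:

  H_0: rank C_0 − rank ∂_1 = 4 − 3 = 1, and the invariant factors of ∂_1 are all 1, so H_0 ≅ Z.

H_0 = Z.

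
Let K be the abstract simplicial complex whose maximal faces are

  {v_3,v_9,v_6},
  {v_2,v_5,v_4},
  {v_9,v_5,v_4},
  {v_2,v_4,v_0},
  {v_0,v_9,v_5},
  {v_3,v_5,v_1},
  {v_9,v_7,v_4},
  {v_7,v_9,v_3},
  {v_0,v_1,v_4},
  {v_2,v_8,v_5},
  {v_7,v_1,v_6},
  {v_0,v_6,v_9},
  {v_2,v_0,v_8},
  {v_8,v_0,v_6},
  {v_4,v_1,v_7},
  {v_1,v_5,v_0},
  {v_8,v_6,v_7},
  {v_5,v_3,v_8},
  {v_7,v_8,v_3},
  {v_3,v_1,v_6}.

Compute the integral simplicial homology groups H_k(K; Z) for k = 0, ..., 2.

H_0 ≅ Z,  H_1 ≅ Z ⊕ Z/2Z,  H_2 = 0.

K has 10 vertices, 30 edges, 20 triangles.
rank ∂_0 = 0, rank ∂_1 = 9 ⇒ b_0 = 10 − 0 − 9 = 1; all invariant factors of ∂_1 are 1 so no torsion. So H_0 = Z.
rank ∂_1 = 9, rank ∂_2 = 20 ⇒ b_1 = 30 − 9 − 20 = 1; ∂_2 has invariant factor(s) [2] giving torsion. So H_1 = Z ⊕ Z/2Z.
rank ∂_2 = 20, rank ∂_3 = 0 ⇒ b_2 = 20 − 20 − 0 = 0. So H_2 = 0.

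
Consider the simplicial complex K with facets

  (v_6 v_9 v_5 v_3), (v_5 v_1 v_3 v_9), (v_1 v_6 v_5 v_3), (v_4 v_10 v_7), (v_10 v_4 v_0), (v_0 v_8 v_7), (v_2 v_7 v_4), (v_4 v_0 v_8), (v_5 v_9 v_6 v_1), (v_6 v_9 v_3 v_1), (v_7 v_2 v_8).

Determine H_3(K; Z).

Fix the vertex order v_0 < v_1 < v_2 < v_3 < v_4 < v_5 < v_6 < v_7 < v_8 < v_9 < v_10 and write every simplex with vertices in increasing order. Then dim K = 3 and the simplices of K are:

  0-simplices (11): [v_0], [v_1], [v_2], [v_3], [v_4], [v_5], [v_6], [v_7], [v_8], [v_9], [v_10]
  1-simplices (22): (22 of them)
  2-simplices (16): (16 of them)
  3-simplices (5): [v_1,v_3,v_5,v_6], [v_1,v_3,v_5,v_9], [v_1,v_3,v_6,v_9], [v_1,v_5,v_6,v_9], [v_3,v_5,v_6,v_9]

so the chain groups are C_0 ≅ Z^11, C_1 ≅ Z^22, C_2 ≅ Z^16, C_3 ≅ Z^5.

Boundary ∂_1: C_1 → C_0 sends each edge [p,q] (with p < q) to q − p.
This gives a 11×22 integer matrix of rank 9; reducing to Smith normal form yields diagonal entries (1,1,1,1,1,1,1,1,1).

Boundary ∂_2: C_2 → C_1 sends each 2-simplex [p,q,r] to [q,r] − [p,r] + [p,q]. For instance
  ∂[v_1,v_6,v_9] = [v_6,v_9] − [v_1,v_9] + [v_1,v_6],
  ∂[v_2,v_4,v_7] = [v_4,v_7] − [v_2,v_7] + [v_2,v_4].
The resulting 22×16 matrix has rank 12, and its Smith normal form has invariant factors (1,1,1,1,1,1,1,1,1,1,1,1).

The boundary map ∂_3: C_3 → C_2 sends each 3-simplex σ to the alternating sum Σ_i (−1)^i (σ with its i-th vertex removed). For instance
  ∂[v_3,v_5,v_6,v_9] = [v_5,v_6,v_9] − [v_3,v_6,v_9] + [v_3,v_5,v_9] − [v_3,v_5,v_6],
  ∂[v_1,v_3,v_6,v_9] = [v_3,v_6,v_9] − [v_1,v_6,v_9] + [v_1,v_3,v_9] − [v_1,v_3,v_6].
The 16×5 boundary matrix has rank 4 and Smith normal form diag(1,1,1,1).

From H_k ≅ ker(∂_k) / im(∂_{k+1}) we obtain:

  H_3: rank ker ∂_3 − rank ∂_4 = (5 − 4) − 0 = 1, and there is no ∂_4, so H_3 ≅ Z.

(K is a triangulation of the disjoint union of the 3-sphere S^3 and the cylinder S^1 x I.)

H_3 = Z.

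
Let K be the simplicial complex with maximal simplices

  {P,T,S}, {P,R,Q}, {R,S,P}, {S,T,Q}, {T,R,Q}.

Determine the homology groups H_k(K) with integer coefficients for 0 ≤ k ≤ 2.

Order the vertices as P < Q < R < S < T. Listing each simplex with vertices in this order, K has dimension 2 with simplices:

  0-simplices (5): P, Q, R, S, T
  1-simplices (10): PQ, PR, PS, PT, QR, QS, QT, RS, RT, ST
  2-simplices (5): PQR, PRS, PST, QRT, QST

Hence C_0 ≅ Z^5, C_1 ≅ Z^10, C_2 ≅ Z^5.

The boundary map ∂_1: C_1 → C_0 is given by ∂[p,q] = [q] − [p]. For instance
  ∂QS = S − Q.
The 5×10 boundary matrix has rank 4 and Smith normal form diag(1,1,1,1).

Boundary ∂_2: C_2 → C_1 acts by ∂[p,q,r] = [q,r] − [p,r] + [p,q]. For instance
  ∂PST = ST − PT + PS,
  ∂PRS = RS − PS + PR.
As a 10×5 matrix over Z this has rank 5, with invariant factors (1,1,1,1,1).

From H_k ≅ ker(∂_k) / im(∂_{k+1}) we obtain:

  H_0: rank C_0 − rank ∂_1 = 5 − 4 = 1, and the invariant factors of ∂_1 are all 1, so H_0 = Z.
  H_1: rank ker ∂_1 − rank ∂_2 = (10 − 4) − 5 = 1, and the invariant factors of ∂_2 are all 1, so H_1 = Z.
  H_2: rank ker ∂_2 − rank ∂_3 = (5 − 5) − 0 = 0, and there is no ∂_3, so H_2 = 0.

H_0 = Z,  H_1 = Z,  H_2 = 0.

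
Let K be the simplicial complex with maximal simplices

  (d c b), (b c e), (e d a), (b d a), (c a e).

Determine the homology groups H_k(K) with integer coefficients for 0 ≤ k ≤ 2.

H_0 = Z,  H_1 = Z,  H_2 = 0.

K has 5 vertices, 10 edges, 5 triangles.
rank ∂_0 = 0, rank ∂_1 = 4 ⇒ b_0 = 5 − 0 − 4 = 1; all invariant factors of ∂_1 are 1 so no torsion. So H_0 = Z.
rank ∂_1 = 4, rank ∂_2 = 5 ⇒ b_1 = 10 − 4 − 5 = 1; all invariant factors of ∂_2 are 1 so no torsion. So H_1 = Z.
rank ∂_2 = 5, rank ∂_3 = 0 ⇒ b_2 = 5 − 5 − 0 = 0. So H_2 = 0.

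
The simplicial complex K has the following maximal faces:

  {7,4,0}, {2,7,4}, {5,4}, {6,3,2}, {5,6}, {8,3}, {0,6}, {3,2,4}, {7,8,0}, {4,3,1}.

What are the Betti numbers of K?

b_0 = 1, b_1 = 3, b_2 = 0.

Order the vertices as 0 < 1 < 2 < 3 < 4 < 5 < 6 < 7 < 8. Listing each simplex with vertices in this order, K has dimension 2 with simplices:

  0-simplices (9): [0], [1], [2], [3], [4], [5], [6], [7], [8]
  1-simplices (17): [0,4], [0,6], [0,7], [0,8], [1,3], [1,4], [2,3], [2,4], [2,6], [2,7], [3,4], [3,6], [3,8], [4,5], [4,7], [5,6], [7,8]
  2-simplices (6): [0,4,7], [0,7,8], [1,3,4], [2,3,4], [2,3,6], [2,4,7]

Hence C_0 ≅ Z^9, C_1 ≅ Z^17, C_2 ≅ Z^6.

The boundary map ∂_1: C_1 → C_0 sends each edge [p,q] (with p < q) to q − p. For instance
  ∂[0,4] = [4] − [0].
The 9×17 boundary matrix has rank 8 and Smith normal form diag(1,1,1,1,1,1,1,1).

∂_2: C_2 → C_1 acts by ∂[p,q,r] = [q,r] − [p,r] + [p,q]. For instance
  ∂[2,4,7] = [4,7] − [2,7] + [2,4],
  ∂[2,3,4] = [3,4] − [2,4] + [2,3].
As a 17×6 matrix over Z this has rank 6, with invariant factors (1,1,1,1,1,1).

Now H_k = ker ∂_k / im ∂_{k+1}, so:

  H_0: rank C_0 − rank ∂_1 = 9 − 8 = 1, and the invariant factors of ∂_1 are all 1, so H_0 ≅ Z.
  H_1: rank ker ∂_1 − rank ∂_2 = (17 − 8) − 6 = 3, and the invariant factors of ∂_2 are all 1, so H_1 ≅ Z^3.
  H_2: rank ker ∂_2 − rank ∂_3 = (6 − 6) − 0 = 0, and there is no ∂_3, so H_2 ≅ 0.

Hence the Betti numbers are b_0 = 1, b_1 = 3, b_2 = 0.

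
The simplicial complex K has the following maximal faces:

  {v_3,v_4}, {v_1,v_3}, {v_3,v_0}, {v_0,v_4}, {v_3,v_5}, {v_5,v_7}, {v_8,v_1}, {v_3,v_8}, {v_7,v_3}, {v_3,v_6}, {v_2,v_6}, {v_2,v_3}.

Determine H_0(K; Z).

Order the vertices as v_0 < v_1 < v_2 < v_3 < v_4 < v_5 < v_6 < v_7 < v_8. Listing each simplex with vertices in this order, K has dimension 1 with simplices:

  0-simplices (9): [v_0], [v_1], [v_2], [v_3], [v_4], [v_5], [v_6], [v_7], [v_8]
  1-simplices (12): [v_0,v_3], [v_0,v_4], [v_1,v_3], [v_1,v_8], [v_2,v_3], [v_2,v_6], [v_3,v_4], [v_3,v_5], [v_3,v_6], [v_3,v_7], [v_3,v_8], [v_5,v_7]

Hence C_0 ≅ Z^9, C_1 ≅ Z^12.

∂_1: C_1 → C_0 is given by ∂[p,q] = [q] − [p].
As a 9×12 matrix over Z this has rank 8, with invariant factors (1,1,1,1,1,1,1,1).

Now H_k = ker ∂_k / im ∂_{k+1}, so:

  H_0: rank C_0 − rank ∂_1 = 9 − 8 = 1, and the invariant factors of ∂_1 are all 1, so H_0 ≅ Z.

H_0 = Z.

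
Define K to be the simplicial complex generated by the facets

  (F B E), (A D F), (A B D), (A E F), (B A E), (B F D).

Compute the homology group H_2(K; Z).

H_2 ≅ Z.

Take the total order A < B < D < E < F on the vertex set. Then K (dimension 2) consists of the simplices:

  0-simplices (5): A, B, D, E, F
  1-simplices (9): AB, AD, AE, AF, BD, BE, BF, DF, EF
  2-simplices (6): ABD, ABE, ADF, AEF, BDF, BEF

giving chain groups C_0 ≅ Z^5, C_1 ≅ Z^9, C_2 ≅ Z^6.

The boundary map ∂_1: C_1 → C_0 maps an edge to its endpoints' difference, ∂[p,q] = q − p. For instance
  ∂EF = F − E.
The 5×9 boundary matrix has rank 4 and Smith normal form diag(1,1,1,1).

Boundary ∂_2: C_2 → C_1 sends each 2-simplex [p,q,r] to [q,r] − [p,r] + [p,q]. For instance
  ∂BEF = EF − BF + BE,
  ∂AEF = EF − AF + AE.
The 9×6 boundary matrix has rank 5 and Smith normal form diag(1,1,1,1,1).

Reading off H_k = ker ∂_k / im ∂_{k+1}:

  H_2: rank ker ∂_2 − rank ∂_3 = (6 − 5) − 0 = 1, and there is no ∂_3, so H_2 ≅ Z.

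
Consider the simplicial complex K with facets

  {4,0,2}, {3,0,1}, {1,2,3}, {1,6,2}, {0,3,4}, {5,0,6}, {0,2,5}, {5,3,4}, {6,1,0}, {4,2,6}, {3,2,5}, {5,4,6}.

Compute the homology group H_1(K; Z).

Take the total order 0 < 1 < 2 < 3 < 4 < 5 < 6 on the vertex set. Then K (dimension 2) consists of the simplices:

  0-simplices (7): [0], [1], [2], [3], [4], [5], [6]
  1-simplices (18): [0,1], [0,2], [0,3], [0,4], [0,5], [0,6], [1,2], [1,3], [1,6], [2,3], [2,4], [2,5], [2,6], [3,4], [3,5], [4,5], [4,6], [5,6]
  2-simplices (12): [0,1,3], [0,1,6], [0,2,4], [0,2,5], [0,3,4], [0,5,6], [1,2,3], [1,2,6], [2,3,5], [2,4,6], [3,4,5], [4,5,6]

Hence C_0 ≅ Z^7, C_1 ≅ Z^18, C_2 ≅ Z^12.

Boundary ∂_1: C_1 → C_0 is given by ∂[p,q] = [q] − [p]. For instance
  ∂[2,3] = [3] − [2].
The resulting 7×18 matrix has rank 6, and its Smith normal form has invariant factors (1,1,1,1,1,1).

Boundary ∂_2: C_2 → C_1 sends each 2-simplex [p,q,r] to [q,r] − [p,r] + [p,q]. For instance
  ∂[4,5,6] = [5,6] − [4,6] + [4,5],
  ∂[0,2,5] = [2,5] − [0,5] + [0,2].
The 18×12 boundary matrix has rank 12 and Smith normal form diag(1,1,1,1,1,1,1,1,1,1,1,2).

Reading off H_k = ker ∂_k / im ∂_{k+1}:

  H_1: rank ker ∂_1 − rank ∂_2 = (18 − 6) − 12 = 0, and ∂_2 has invariant factor 2 > 1, so H_1 ≅ Z_2.

(K is a triangulation of the real projective plane RP^2.)

H_1 ≅ Z_2.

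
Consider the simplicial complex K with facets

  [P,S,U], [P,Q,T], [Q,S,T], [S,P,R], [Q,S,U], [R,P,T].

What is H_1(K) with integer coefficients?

K has 6 vertices, 12 edges, 6 triangles.
rank ∂_1 = 5, rank ∂_2 = 6 ⇒ b_1 = 12 − 5 − 6 = 1; all invariant factors of ∂_2 are 1 so no torsion. So H_1 = Z.

H_1 = Z.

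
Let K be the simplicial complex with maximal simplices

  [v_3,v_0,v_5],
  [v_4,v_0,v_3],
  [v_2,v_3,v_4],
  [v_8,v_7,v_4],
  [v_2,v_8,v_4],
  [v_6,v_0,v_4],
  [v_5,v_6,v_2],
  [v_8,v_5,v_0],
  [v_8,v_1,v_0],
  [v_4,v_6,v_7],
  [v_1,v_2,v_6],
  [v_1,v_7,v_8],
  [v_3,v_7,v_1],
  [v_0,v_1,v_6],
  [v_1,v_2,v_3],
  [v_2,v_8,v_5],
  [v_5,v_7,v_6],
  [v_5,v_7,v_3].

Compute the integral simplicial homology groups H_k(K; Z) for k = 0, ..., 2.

Fix the vertex order v_0 < v_1 < v_2 < v_3 < v_4 < v_5 < v_6 < v_7 < v_8 and write every simplex with vertices in increasing order. Then dim K = 2 and the simplices of K are:

  0-simplices (9): [v_0], [v_1], [v_2], [v_3], [v_4], [v_5], [v_6], [v_7], [v_8]
  1-simplices (27): (27 of them)
  2-simplices (18): (18 of them)

Hence C_0 ≅ Z^9, C_1 ≅ Z^27, C_2 ≅ Z^18.

Boundary ∂_1: C_1 → C_0 is given by ∂[p,q] = [q] − [p].
This gives a 9×27 integer matrix of rank 8; reducing to Smith normal form yields diagonal entries (1,1,1,1,1,1,1,1).

∂_2: C_2 → C_1 maps a triangle to the signed sum of its edges. For instance
  ∂[v_3,v_5,v_7] = [v_5,v_7] − [v_3,v_7] + [v_3,v_5],
  ∂[v_2,v_5,v_6] = [v_5,v_6] − [v_2,v_6] + [v_2,v_5].
The 27×18 boundary matrix has rank 17 and Smith normal form diag(1,1,1,1,1,1,1,1,1,1,1,1,1,1,1,1,1).

From H_k ≅ ker(∂_k) / im(∂_{k+1}) we obtain:

  H_0: rank C_0 − rank ∂_1 = 9 − 8 = 1, and the invariant factors of ∂_1 are all 1, so H_0 ≅ Z.
  H_1: rank ker ∂_1 − rank ∂_2 = (27 − 8) − 17 = 2, and the invariant factors of ∂_2 are all 1, so H_1 ≅ Z^2.
  H_2: rank ker ∂_2 − rank ∂_3 = (18 − 17) − 0 = 1, and there is no ∂_3, so H_2 ≅ Z.

(K is a triangulation of the torus T^2.)

H_0 = Z,  H_1 = Z^2,  H_2 = Z.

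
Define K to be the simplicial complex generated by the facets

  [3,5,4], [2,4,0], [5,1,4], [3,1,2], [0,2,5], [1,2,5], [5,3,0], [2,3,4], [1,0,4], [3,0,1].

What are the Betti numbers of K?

Order the vertices as 0 < 1 < 2 < 3 < 4 < 5. Listing each simplex with vertices in this order, K has dimension 2 with simplices:

  0-simplices (6): [0], [1], [2], [3], [4], [5]
  1-simplices (15): [0,1], [0,2], [0,3], [0,4], [0,5], [1,2], [1,3], [1,4], [1,5], [2,3], [2,4], [2,5], [3,4], [3,5], [4,5]
  2-simplices (10): [0,1,3], [0,1,4], [0,2,4], [0,2,5], [0,3,5], [1,2,3], [1,2,5], [1,4,5], [2,3,4], [3,4,5]

Hence C_0 ≅ Z^6, C_1 ≅ Z^15, C_2 ≅ Z^10.

The boundary map ∂_1: C_1 → C_0 is given by ∂[p,q] = [q] − [p]. For instance
  ∂[0,1] = [1] − [0].
This gives a 6×15 integer matrix of rank 5; reducing to Smith normal form yields diagonal entries (1,1,1,1,1).

The boundary map ∂_2: C_2 → C_1 acts by ∂[p,q,r] = [q,r] − [p,r] + [p,q]. For instance
  ∂[3,4,5] = [4,5] − [3,5] + [3,4],
  ∂[2,3,4] = [3,4] − [2,4] + [2,3].
The resulting 15×10 matrix has rank 10, and its Smith normal form has invariant factors (1,1,1,1,1,1,1,1,1,2).

Reading off H_k = ker ∂_k / im ∂_{k+1}:

  H_0: rank C_0 − rank ∂_1 = 6 − 5 = 1, and the invariant factors of ∂_1 are all 1, so H_0 ≅ Z.
  H_1: rank ker ∂_1 − rank ∂_2 = (15 − 5) − 10 = 0, and ∂_2 has invariant factor 2 > 1, so H_1 ≅ Z/2Z.
  H_2: rank ker ∂_2 − rank ∂_3 = (10 − 10) − 0 = 0, and there is no ∂_3, so H_2 ≅ 0.

(K is a triangulation of the real projective plane RP^2.)

Hence the Betti numbers are b_0 = 1, b_1 = 0, b_2 = 0.

b_0 = 1, b_1 = 0, b_2 = 0.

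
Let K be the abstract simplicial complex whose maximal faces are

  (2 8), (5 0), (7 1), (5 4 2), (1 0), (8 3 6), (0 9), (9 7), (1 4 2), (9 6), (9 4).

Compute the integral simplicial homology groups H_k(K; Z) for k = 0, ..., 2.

Take the total order 0 < 1 < 2 < 3 < 4 < 5 < 6 < 7 < 8 < 9 on the vertex set. Then K (dimension 2) consists of the simplices:

  0-simplices (10): [0], [1], [2], [3], [4], [5], [6], [7], [8], [9]
  1-simplices (16): [0,1], [0,5], [0,9], [1,2], [1,4], [1,7], [2,4], [2,5], [2,8], [3,6], [3,8], [4,5], [4,9], [6,8], [6,9], [7,9]
  2-simplices (3): [1,2,4], [2,4,5], [3,6,8]

giving chain groups C_0 ≅ Z^10, C_1 ≅ Z^16, C_2 ≅ Z^3.

The boundary map ∂_1: C_1 → C_0 maps an edge to its endpoints' difference, ∂[p,q] = q − p. For instance
  ∂[1,4] = [4] − [1].
The 10×16 boundary matrix has rank 9 and Smith normal form diag(1,1,1,1,1,1,1,1,1).

The boundary map ∂_2: C_2 → C_1 acts by ∂[p,q,r] = [q,r] − [p,r] + [p,q]. For instance
  ∂[3,6,8] = [6,8] − [3,8] + [3,6],
  ∂[1,2,4] = [2,4] − [1,4] + [1,2].
This gives a 16×3 integer matrix of rank 3; reducing to Smith normal form yields diagonal entries (1,1,1).

From H_k ≅ ker(∂_k) / im(∂_{k+1}) we obtain:

  H_0: rank C_0 − rank ∂_1 = 10 − 9 = 1, and the invariant factors of ∂_1 are all 1, so H_0 = Z.
  H_1: rank ker ∂_1 − rank ∂_2 = (16 − 9) − 3 = 4, and the invariant factors of ∂_2 are all 1, so H_1 = Z^4.
  H_2: rank ker ∂_2 − rank ∂_3 = (3 − 3) − 0 = 0, and there is no ∂_3, so H_2 = 0.

H_0 ≅ Z,  H_1 ≅ Z^4,  H_2 = 0.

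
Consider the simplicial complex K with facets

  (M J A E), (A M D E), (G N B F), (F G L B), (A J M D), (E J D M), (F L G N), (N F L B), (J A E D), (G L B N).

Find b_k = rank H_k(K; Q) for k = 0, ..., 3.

b_0 = 2, b_1 = 0, b_2 = 0, b_3 = 2.

K has 10 vertices, 20 edges, 20 triangles, 10 3-simplices.
rank ∂_0 = 0, rank ∂_1 = 8 ⇒ b_0 = 10 − 0 − 8 = 2; all invariant factors of ∂_1 are 1 so no torsion. So H_0 = Z^2.
rank ∂_1 = 8, rank ∂_2 = 12 ⇒ b_1 = 20 − 8 − 12 = 0; all invariant factors of ∂_2 are 1 so no torsion. So H_1 = 0.
rank ∂_2 = 12, rank ∂_3 = 8 ⇒ b_2 = 20 − 12 − 8 = 0; all invariant factors of ∂_3 are 1 so no torsion. So H_2 = 0.
rank ∂_3 = 8, rank ∂_4 = 0 ⇒ b_3 = 10 − 8 − 0 = 2. So H_3 = Z^2.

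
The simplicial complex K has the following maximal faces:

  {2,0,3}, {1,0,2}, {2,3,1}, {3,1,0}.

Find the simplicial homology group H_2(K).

H_2 = Z.

Order the vertices as 0 < 1 < 2 < 3. Listing each simplex with vertices in this order, K has dimension 2 with simplices:

  0-simplices (4): [0], [1], [2], [3]
  1-simplices (6): [0,1], [0,2], [0,3], [1,2], [1,3], [2,3]
  2-simplices (4): [0,1,2], [0,1,3], [0,2,3], [1,2,3]

Hence C_0 ≅ Z^4, C_1 ≅ Z^6, C_2 ≅ Z^4.

∂_1: C_1 → C_0 is given by ∂[p,q] = [q] − [p].
The 4×6 boundary matrix has rank 3 and Smith normal form diag(1,1,1).

∂_2: C_2 → C_1 maps a triangle to the signed sum of its edges. For instance
  ∂[1,2,3] = [2,3] − [1,3] + [1,2],
  ∂[0,1,3] = [1,3] − [0,3] + [0,1].
The resulting 6×4 matrix has rank 3, and its Smith normal form has invariant factors (1,1,1).

From H_k ≅ ker(∂_k) / im(∂_{k+1}) we obtain:

  H_2: rank ker ∂_2 − rank ∂_3 = (4 − 3) − 0 = 1, and there is no ∂_3, so H_2 = Z.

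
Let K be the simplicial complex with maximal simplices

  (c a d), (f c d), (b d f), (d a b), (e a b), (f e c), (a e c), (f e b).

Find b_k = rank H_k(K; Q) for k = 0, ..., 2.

Take the total order a < b < c < d < e < f on the vertex set. Then K (dimension 2) consists of the simplices:

  0-simplices (6): a, b, c, d, e, f
  1-simplices (12): ab, ac, ad, ae, bd, be, bf, cd, ce, cf, df, ef
  2-simplices (8): abd, abe, acd, ace, bdf, bef, cdf, cef

giving chain groups C_0 ≅ Z^6, C_1 ≅ Z^12, C_2 ≅ Z^8.

Boundary ∂_1: C_1 → C_0 is given by ∂[p,q] = [q] − [p].
As a 6×12 matrix over Z this has rank 5, with invariant factors (1,1,1,1,1).

∂_2: C_2 → C_1 sends each 2-simplex [p,q,r] to [q,r] − [p,r] + [p,q]. For instance
  ∂abd = bd − ad + ab,
  ∂ace = ce − ae + ac.
The resulting 12×8 matrix has rank 7, and its Smith normal form has invariant factors (1,1,1,1,1,1,1).

Computing H_k = (kernel of ∂_k) / (image of ∂_{k+1}):

  H_0: rank C_0 − rank ∂_1 = 6 − 5 = 1, and the invariant factors of ∂_1 are all 1, so H_0 = Z.
  H_1: rank ker ∂_1 − rank ∂_2 = (12 − 5) − 7 = 0, and the invariant factors of ∂_2 are all 1, so H_1 = 0.
  H_2: rank ker ∂_2 − rank ∂_3 = (8 − 7) − 0 = 1, and there is no ∂_3, so H_2 = Z.

(K is a triangulation of the 2-sphere S^2.)

Hence the Betti numbers are b_0 = 1, b_1 = 0, b_2 = 1.

b_0 = 1, b_1 = 0, b_2 = 1.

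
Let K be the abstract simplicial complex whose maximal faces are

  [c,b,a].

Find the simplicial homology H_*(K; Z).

H_0 ≅ Z,  H_1 = 0,  H_2 = 0.

K has 3 vertices, 3 edges, 1 triangle.
rank ∂_0 = 0, rank ∂_1 = 2 ⇒ b_0 = 3 − 0 − 2 = 1; all invariant factors of ∂_1 are 1 so no torsion. So H_0 = Z.
rank ∂_1 = 2, rank ∂_2 = 1 ⇒ b_1 = 3 − 2 − 1 = 0; all invariant factors of ∂_2 are 1 so no torsion. So H_1 = 0.
rank ∂_2 = 1, rank ∂_3 = 0 ⇒ b_2 = 1 − 1 − 0 = 0. So H_2 = 0.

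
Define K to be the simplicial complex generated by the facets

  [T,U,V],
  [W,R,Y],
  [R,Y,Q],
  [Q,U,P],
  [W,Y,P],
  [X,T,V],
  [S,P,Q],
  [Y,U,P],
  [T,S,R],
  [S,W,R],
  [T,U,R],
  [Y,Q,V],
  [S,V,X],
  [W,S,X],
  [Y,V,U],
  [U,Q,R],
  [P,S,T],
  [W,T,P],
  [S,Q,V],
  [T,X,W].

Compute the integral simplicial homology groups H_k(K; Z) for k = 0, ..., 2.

H_0 ≅ Z,  H_1 ≅ Z ⊕ Z/2,  H_2 = 0.

We work with the vertex ordering P < Q < R < S < T < U < V < W < X < Y. The simplices of K, each written with vertices in increasing order, are:

  0-simplices (10): P, Q, R, S, T, U, V, W, X, Y
  1-simplices (30): PQ, PS, PT, PU, PW, PY, QR, QS, QU, QV, QY, RS, RT, RU, RW, RY, ST, SV, SW, SX, TU, TV, TW, TX, UV, UY, VX, VY, WX, WY
  2-simplices (20): PQS, PQU, PST, PTW, PUY, PWY, QRU, QRY, QSV, QVY, RST, RSW, RTU, RWY, SVX, SWX, TUV, TVX, TWX, UVY

Hence C_0 ≅ Z^10, C_1 ≅ Z^30, C_2 ≅ Z^20.

The boundary map ∂_1: C_1 → C_0 is given by ∂[p,q] = [q] − [p].
The resulting 10×30 matrix has rank 9, and its Smith normal form has invariant factors (1,1,1,1,1,1,1,1,1).

∂_2: C_2 → C_1 maps a triangle to the signed sum of its edges. For instance
  ∂RSW = SW − RW + RS,
  ∂QSV = SV − QV + QS.
This gives a 30×20 integer matrix of rank 20; reducing to Smith normal form yields diagonal entries (1,1,1,1,1,1,1,1,1,1,1,1,1,1,1,1,1,1,1,2).

Now H_k = ker ∂_k / im ∂_{k+1}, so:

  H_0: rank C_0 − rank ∂_1 = 10 − 9 = 1, and the invariant factors of ∂_1 are all 1, so H_0 ≅ Z.
  H_1: rank ker ∂_1 − rank ∂_2 = (30 − 9) − 20 = 1, and ∂_2 has invariant factor 2 > 1, so H_1 ≅ Z ⊕ Z/2.
  H_2: rank ker ∂_2 − rank ∂_3 = (20 − 20) − 0 = 0, and there is no ∂_3, so H_2 ≅ 0.

As a check, the Euler characteristic is 10 − 30 + 20 = 0, which agrees with 1 − 1 + 0 = 0.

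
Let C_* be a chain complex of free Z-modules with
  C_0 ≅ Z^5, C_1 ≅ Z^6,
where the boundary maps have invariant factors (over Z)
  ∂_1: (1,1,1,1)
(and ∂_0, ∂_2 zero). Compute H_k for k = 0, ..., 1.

H_0: b_0 = 5 − 0 − 4 = 1; torsion from ∂_1 factors > 1: none. So H_0 = Z.
H_1: b_1 = 6 − 4 − 0 = 2; torsion from ∂_2 factors > 1: none. So H_1 = Z^2.

H_0 = Z,  H_1 = Z^2.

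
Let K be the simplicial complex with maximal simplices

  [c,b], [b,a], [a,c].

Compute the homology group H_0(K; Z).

We work with the vertex ordering a < b < c. The simplices of K, each written with vertices in increasing order, are:

  0-simplices (3): a, b, c
  1-simplices (3): ab, ac, bc

so the chain groups are C_0 ≅ Z^3, C_1 ≅ Z^3.

∂_1: C_1 → C_0 sends each edge [p,q] (with p < q) to q − p. For instance
  ∂bc = c − b.
The resulting 3×3 matrix has rank 2, and its Smith normal form has invariant factors (1,1).

Computing H_k = (kernel of ∂_k) / (image of ∂_{k+1}):

  H_0: rank C_0 − rank ∂_1 = 3 − 2 = 1, and the invariant factors of ∂_1 are all 1, so H_0 = Z.

H_0 ≅ Z.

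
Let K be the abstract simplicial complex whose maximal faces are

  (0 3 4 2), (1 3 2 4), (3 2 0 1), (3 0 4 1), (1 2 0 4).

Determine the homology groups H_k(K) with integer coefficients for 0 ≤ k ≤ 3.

Fix the vertex order 0 < 1 < 2 < 3 < 4 and write every simplex with vertices in increasing order. Then dim K = 3 and the simplices of K are:

  0-simplices (5): [0], [1], [2], [3], [4]
  1-simplices (10): [0,1], [0,2], [0,3], [0,4], [1,2], [1,3], [1,4], [2,3], [2,4], [3,4]
  2-simplices (10): [0,1,2], [0,1,3], [0,1,4], [0,2,3], [0,2,4], [0,3,4], [1,2,3], [1,2,4], [1,3,4], [2,3,4]
  3-simplices (5): [0,1,2,3], [0,1,2,4], [0,1,3,4], [0,2,3,4], [1,2,3,4]

Hence C_0 ≅ Z^5, C_1 ≅ Z^10, C_2 ≅ Z^10, C_3 ≅ Z^5.

The boundary map ∂_1: C_1 → C_0 is given by ∂[p,q] = [q] − [p]. For instance
  ∂[0,1] = [1] − [0].
This gives a 5×10 integer matrix of rank 4; reducing to Smith normal form yields diagonal entries (1,1,1,1).

∂_2: C_2 → C_1 acts by ∂[p,q,r] = [q,r] − [p,r] + [p,q]. For instance
  ∂[1,2,4] = [2,4] − [1,4] + [1,2],
  ∂[0,2,3] = [2,3] − [0,3] + [0,2].
The 10×10 boundary matrix has rank 6 and Smith normal form diag(1,1,1,1,1,1).

The boundary map ∂_3: C_3 → C_2 sends each 3-simplex σ to the alternating sum Σ_i (−1)^i (σ with its i-th vertex removed). For instance
  ∂[0,1,2,3] = [1,2,3] − [0,2,3] + [0,1,3] − [0,1,2],
  ∂[0,1,3,4] = [1,3,4] − [0,3,4] + [0,1,4] − [0,1,3].
The 10×5 boundary matrix has rank 4 and Smith normal form diag(1,1,1,1).

From H_k ≅ ker(∂_k) / im(∂_{k+1}) we obtain:

  H_0: rank C_0 − rank ∂_1 = 5 − 4 = 1, and the invariant factors of ∂_1 are all 1, so H_0 = Z.
  H_1: rank ker ∂_1 − rank ∂_2 = (10 − 4) − 6 = 0, and the invariant factors of ∂_2 are all 1, so H_1 = 0.
  H_2: rank ker ∂_2 − rank ∂_3 = (10 − 6) − 4 = 0, and the invariant factors of ∂_3 are all 1, so H_2 = 0.
  H_3: rank ker ∂_3 − rank ∂_4 = (5 − 4) − 0 = 1, and there is no ∂_4, so H_3 = Z.

As a check, the Euler characteristic is 5 − 10 + 10 − 5 = 0, which agrees with 1 − 0 + 0 − 1 = 0.

H_0 ≅ Z,  H_1 = 0,  H_2 = 0,  H_3 ≅ Z.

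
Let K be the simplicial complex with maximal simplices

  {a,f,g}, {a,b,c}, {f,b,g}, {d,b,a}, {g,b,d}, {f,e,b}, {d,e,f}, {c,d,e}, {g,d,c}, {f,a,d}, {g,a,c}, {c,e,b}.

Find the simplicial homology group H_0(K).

H_0 = Z.

Order the vertices as a < b < c < d < e < f < g. Listing each simplex with vertices in this order, K has dimension 2 with simplices:

  0-simplices (7): a, b, c, d, e, f, g
  1-simplices (18): ab, ac, ad, af, ag, bc, bd, be, bf, bg, cd, ce, cg, de, df, dg, ef, fg
  2-simplices (12): abc, abd, acg, adf, afg, bce, bdg, bef, bfg, cde, cdg, def

giving chain groups C_0 ≅ Z^7, C_1 ≅ Z^18, C_2 ≅ Z^12.

Boundary ∂_1: C_1 → C_0 is given by ∂[p,q] = [q] − [p].
The resulting 7×18 matrix has rank 6, and its Smith normal form has invariant factors (1,1,1,1,1,1).

∂_2: C_2 → C_1 sends each 2-simplex [p,q,r] to [q,r] − [p,r] + [p,q]. For instance
  ∂bef = ef − bf + be,
  ∂acg = cg − ag + ac.
As a 18×12 matrix over Z this has rank 12, with invariant factors (1,1,1,1,1,1,1,1,1,1,1,2).

Now H_k = ker ∂_k / im ∂_{k+1}, so:

  H_0: rank C_0 − rank ∂_1 = 7 − 6 = 1, and the invariant factors of ∂_1 are all 1, so H_0 = Z.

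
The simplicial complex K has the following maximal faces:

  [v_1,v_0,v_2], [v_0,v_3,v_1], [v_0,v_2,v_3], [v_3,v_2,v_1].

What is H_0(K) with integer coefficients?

H_0 = Z.

Fix the vertex order v_0 < v_1 < v_2 < v_3 and write every simplex with vertices in increasing order. Then dim K = 2 and the simplices of K are:

  0-simplices (4): [v_0], [v_1], [v_2], [v_3]
  1-simplices (6): [v_0,v_1], [v_0,v_2], [v_0,v_3], [v_1,v_2], [v_1,v_3], [v_2,v_3]
  2-simplices (4): [v_0,v_1,v_2], [v_0,v_1,v_3], [v_0,v_2,v_3], [v_1,v_2,v_3]

so the chain groups are C_0 ≅ Z^4, C_1 ≅ Z^6, C_2 ≅ Z^4.

Boundary ∂_1: C_1 → C_0 is given by ∂[p,q] = [q] − [p].
This gives a 4×6 integer matrix of rank 3; reducing to Smith normal form yields diagonal entries (1,1,1).

The boundary map ∂_2: C_2 → C_1 acts by ∂[p,q,r] = [q,r] − [p,r] + [p,q]. For instance
  ∂[v_1,v_2,v_3] = [v_2,v_3] − [v_1,v_3] + [v_1,v_2],
  ∂[v_0,v_2,v_3] = [v_2,v_3] − [v_0,v_3] + [v_0,v_2].
The 6×4 boundary matrix has rank 3 and Smith normal form diag(1,1,1).

From H_k ≅ ker(∂_k) / im(∂_{k+1}) we obtain:

  H_0: rank C_0 − rank ∂_1 = 4 − 3 = 1, and the invariant factors of ∂_1 are all 1, so H_0 = Z.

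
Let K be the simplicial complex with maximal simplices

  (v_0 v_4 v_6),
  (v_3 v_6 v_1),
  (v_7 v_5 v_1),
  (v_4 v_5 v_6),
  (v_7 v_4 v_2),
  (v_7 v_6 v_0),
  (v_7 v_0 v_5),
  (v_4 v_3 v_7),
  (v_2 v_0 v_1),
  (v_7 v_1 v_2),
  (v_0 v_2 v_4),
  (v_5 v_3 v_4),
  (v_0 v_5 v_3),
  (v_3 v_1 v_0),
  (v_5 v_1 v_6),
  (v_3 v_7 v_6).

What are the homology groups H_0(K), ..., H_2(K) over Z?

Order the vertices as v_0 < v_1 < v_2 < v_3 < v_4 < v_5 < v_6 < v_7. Listing each simplex with vertices in this order, K has dimension 2 with simplices:

  0-simplices (8): [v_0], [v_1], [v_2], [v_3], [v_4], [v_5], [v_6], [v_7]
  1-simplices (24): (24 of them)
  2-simplices (16): (16 of them)

so the chain groups are C_0 ≅ Z^8, C_1 ≅ Z^24, C_2 ≅ Z^16.

∂_1: C_1 → C_0 is given by ∂[p,q] = [q] − [p]. For instance
  ∂[v_4,v_5] = [v_5] − [v_4].
This gives a 8×24 integer matrix of rank 7; reducing to Smith normal form yields diagonal entries (1,1,1,1,1,1,1).

∂_2: C_2 → C_1 sends each 2-simplex [p,q,r] to [q,r] − [p,r] + [p,q]. For instance
  ∂[v_2,v_4,v_7] = [v_4,v_7] − [v_2,v_7] + [v_2,v_4],
  ∂[v_3,v_6,v_7] = [v_6,v_7] − [v_3,v_7] + [v_3,v_6].
The resulting 24×16 matrix has rank 15, and its Smith normal form has invariant factors (1,1,1,1,1,1,1,1,1,1,1,1,1,1,1).

Now H_k = ker ∂_k / im ∂_{k+1}, so:

  H_0: rank C_0 − rank ∂_1 = 8 − 7 = 1, and the invariant factors of ∂_1 are all 1, so H_0 = Z.
  H_1: rank ker ∂_1 − rank ∂_2 = (24 − 7) − 15 = 2, and the invariant factors of ∂_2 are all 1, so H_1 = Z^2.
  H_2: rank ker ∂_2 − rank ∂_3 = (16 − 15) − 0 = 1, and there is no ∂_3, so H_2 = Z.

H_0 ≅ Z,  H_1 ≅ Z^2,  H_2 ≅ Z.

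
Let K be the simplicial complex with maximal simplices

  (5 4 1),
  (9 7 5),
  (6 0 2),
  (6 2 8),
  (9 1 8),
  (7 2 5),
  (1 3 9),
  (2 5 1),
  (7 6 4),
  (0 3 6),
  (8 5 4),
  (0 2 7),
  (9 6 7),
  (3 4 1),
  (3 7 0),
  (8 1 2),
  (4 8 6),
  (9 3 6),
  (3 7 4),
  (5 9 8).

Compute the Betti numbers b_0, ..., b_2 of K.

b_0 = 1, b_1 = 1, b_2 = 0.

K has 10 vertices, 30 edges, 20 triangles.
rank ∂_0 = 0, rank ∂_1 = 9 ⇒ b_0 = 10 − 0 − 9 = 1; all invariant factors of ∂_1 are 1 so no torsion. So H_0 ≅ Z.
rank ∂_1 = 9, rank ∂_2 = 20 ⇒ b_1 = 30 − 9 − 20 = 1; ∂_2 has invariant factor(s) [2] giving torsion. So H_1 ≅ Z ⊕ Z_2.
rank ∂_2 = 20, rank ∂_3 = 0 ⇒ b_2 = 20 − 20 − 0 = 0. So H_2 ≅ 0.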